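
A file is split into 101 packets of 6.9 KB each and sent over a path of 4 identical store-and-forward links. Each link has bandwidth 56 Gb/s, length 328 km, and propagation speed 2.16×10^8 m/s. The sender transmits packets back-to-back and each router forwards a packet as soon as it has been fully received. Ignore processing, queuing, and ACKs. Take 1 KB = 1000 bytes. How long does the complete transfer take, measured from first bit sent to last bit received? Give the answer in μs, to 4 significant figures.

Per-hop transmission t_tx = L/R = 55200/56000000000 = 0.985714 μs.
Per-hop propagation t_prop = 328000/216000000 = 1518.52 μs.
Pipeline fill: first packet needs 4·t_tx to clear all hops; remaining 100 packets each add one t_tx.
Total = (4+101-1)·t_tx + 4·t_prop = 104·0.985714 + 4·1518.52 = 6177 μs.

6177 μs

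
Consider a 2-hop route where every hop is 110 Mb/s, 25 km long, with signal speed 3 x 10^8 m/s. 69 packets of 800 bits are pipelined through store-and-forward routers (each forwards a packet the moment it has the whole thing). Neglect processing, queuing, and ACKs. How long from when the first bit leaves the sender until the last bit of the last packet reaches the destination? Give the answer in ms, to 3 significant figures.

Per-hop transmission t_tx = L/R = 800/110000000 = 0.00727273 ms.
Per-hop propagation t_prop = 25000/300000000 = 0.0833333 ms.
Pipeline fill: first packet needs 2·t_tx to clear all hops; remaining 68 packets each add one t_tx.
Total = (2+69-1)·t_tx + 2·t_prop = 70·0.00727273 + 2·0.0833333 = 0.676 ms.

0.676 ms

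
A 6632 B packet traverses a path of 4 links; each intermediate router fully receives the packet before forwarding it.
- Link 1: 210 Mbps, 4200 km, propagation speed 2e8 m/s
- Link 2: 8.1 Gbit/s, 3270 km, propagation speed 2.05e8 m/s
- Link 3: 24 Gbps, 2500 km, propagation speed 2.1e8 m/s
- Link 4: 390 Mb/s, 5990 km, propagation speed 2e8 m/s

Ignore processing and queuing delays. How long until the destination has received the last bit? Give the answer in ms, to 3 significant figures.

79.2 ms

L = 6632 × 8 = 53056 bits.
Transmission delays (L/R per hop): 0.252648, 0.00655012, 0.00221067, 0.136041 ms; sum = 0.397449 ms.
Propagation delays (d/s per hop): 21, 15.9512, 11.9048, 29.95 ms; sum = 78.806 ms.
End-to-end = 79.2 ms.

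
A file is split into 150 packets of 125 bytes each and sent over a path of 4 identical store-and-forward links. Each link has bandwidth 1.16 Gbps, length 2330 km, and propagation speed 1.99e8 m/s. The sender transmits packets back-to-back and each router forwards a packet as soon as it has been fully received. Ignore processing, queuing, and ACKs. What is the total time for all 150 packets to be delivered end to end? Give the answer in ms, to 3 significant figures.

47.0 ms

Per-hop transmission t_tx = L/R = 1000/1160000000 = 0.000862069 ms.
Per-hop propagation t_prop = 2330000/199000000 = 11.7085 ms.
Pipeline fill: first packet needs 4·t_tx to clear all hops; remaining 149 packets each add one t_tx.
Total = (4+150-1)·t_tx + 4·t_prop = 153·0.000862069 + 4·11.7085 = 47.0 ms.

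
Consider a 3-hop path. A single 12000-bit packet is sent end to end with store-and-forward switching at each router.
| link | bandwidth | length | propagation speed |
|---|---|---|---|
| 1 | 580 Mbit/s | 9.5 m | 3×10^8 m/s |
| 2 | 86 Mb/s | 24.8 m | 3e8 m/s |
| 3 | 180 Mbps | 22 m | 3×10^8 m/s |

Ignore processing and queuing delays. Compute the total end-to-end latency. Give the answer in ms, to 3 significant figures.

0.227 ms

Transmission delays (L/R per hop): 0.0206897, 0.139535, 0.0666667 ms; sum = 0.226891 ms.
Propagation delays (d/s per hop): 3.16667e-05, 8.26667e-05, 7.33333e-05 ms; sum = 0.000187667 ms.
End-to-end = 0.227 ms.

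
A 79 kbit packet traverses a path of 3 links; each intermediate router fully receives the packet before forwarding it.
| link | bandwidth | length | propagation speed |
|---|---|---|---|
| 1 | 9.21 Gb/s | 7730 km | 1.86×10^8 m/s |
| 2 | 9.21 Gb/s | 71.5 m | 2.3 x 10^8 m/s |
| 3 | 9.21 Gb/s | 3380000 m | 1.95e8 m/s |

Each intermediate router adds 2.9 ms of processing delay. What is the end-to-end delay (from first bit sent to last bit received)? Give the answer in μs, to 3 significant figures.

L = 79000 bits.
Transmission delay per hop = L/R = 79000/9210000000 = 8.57763 μs; 3 hops → 25.7329 μs.
Propagation delays (d/s per hop): 41559.1, 0.31087, 17333.3 μs; sum = 58892.8 μs.
Processing at 2 router(s): 2 × 2.9 ms = 5800 μs.
End-to-end = 64700 μs.

64700 μs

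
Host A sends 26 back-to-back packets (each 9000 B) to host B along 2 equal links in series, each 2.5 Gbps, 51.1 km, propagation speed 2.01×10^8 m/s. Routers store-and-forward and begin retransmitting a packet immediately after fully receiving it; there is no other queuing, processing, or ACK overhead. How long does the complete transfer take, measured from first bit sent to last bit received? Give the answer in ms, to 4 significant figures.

1.286 ms

Per-hop transmission t_tx = L/R = 72000/2500000000 = 0.0288 ms.
Per-hop propagation t_prop = 51100/2.01e+08 = 0.254229 ms.
Pipeline fill: first packet needs 2·t_tx to clear all hops; remaining 25 packets each add one t_tx.
Total = (2+26-1)·t_tx + 2·t_prop = 27·0.0288 + 2·0.254229 = 1.286 ms.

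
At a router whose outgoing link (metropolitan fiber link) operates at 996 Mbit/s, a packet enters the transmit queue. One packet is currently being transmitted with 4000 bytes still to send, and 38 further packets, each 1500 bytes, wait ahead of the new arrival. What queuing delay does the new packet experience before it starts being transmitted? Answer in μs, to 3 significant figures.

Each queued packet: L/R = 12000/996000000 = 12.0482 μs.
38 queued → 457.831 μs.
Plus remaining 32000 bits of current packet: 32.1285 μs.
Queuing delay = 490 μs.

490 μs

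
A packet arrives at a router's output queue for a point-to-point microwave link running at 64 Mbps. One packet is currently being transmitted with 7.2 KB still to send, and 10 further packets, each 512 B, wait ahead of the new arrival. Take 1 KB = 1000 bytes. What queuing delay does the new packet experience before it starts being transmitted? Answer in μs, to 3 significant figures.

Each queued packet: L/R = 4096/64000000 = 64 μs.
10 queued → 640 μs.
Plus remaining 57600 bits of current packet: 900 μs.
Queuing delay = 1540 μs.

1540 μs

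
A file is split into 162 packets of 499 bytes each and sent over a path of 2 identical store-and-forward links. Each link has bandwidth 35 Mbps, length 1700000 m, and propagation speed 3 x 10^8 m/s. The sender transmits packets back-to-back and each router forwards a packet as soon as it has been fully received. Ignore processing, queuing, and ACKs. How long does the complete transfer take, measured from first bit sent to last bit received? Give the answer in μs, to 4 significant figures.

Per-hop transmission t_tx = L/R = 3992/35000000 = 114.057 μs.
Per-hop propagation t_prop = 1700000/300000000 = 5666.67 μs.
Pipeline fill: first packet needs 2·t_tx to clear all hops; remaining 161 packets each add one t_tx.
Total = (2+162-1)·t_tx + 2·t_prop = 163·114.057 + 2·5666.67 = 29920 μs.

29920 μs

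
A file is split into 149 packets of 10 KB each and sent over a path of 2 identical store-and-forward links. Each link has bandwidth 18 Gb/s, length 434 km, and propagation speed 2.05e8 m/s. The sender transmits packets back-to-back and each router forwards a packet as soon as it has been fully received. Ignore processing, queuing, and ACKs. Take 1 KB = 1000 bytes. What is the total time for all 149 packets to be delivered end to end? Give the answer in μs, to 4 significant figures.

Per-hop transmission t_tx = L/R = 80000/18000000000 = 4.44444 μs.
Per-hop propagation t_prop = 434000/2.05e+08 = 2117.07 μs.
Pipeline fill: first packet needs 2·t_tx to clear all hops; remaining 148 packets each add one t_tx.
Total = (2+149-1)·t_tx + 2·t_prop = 150·4.44444 + 2·2117.07 = 4901 μs.

4901 μs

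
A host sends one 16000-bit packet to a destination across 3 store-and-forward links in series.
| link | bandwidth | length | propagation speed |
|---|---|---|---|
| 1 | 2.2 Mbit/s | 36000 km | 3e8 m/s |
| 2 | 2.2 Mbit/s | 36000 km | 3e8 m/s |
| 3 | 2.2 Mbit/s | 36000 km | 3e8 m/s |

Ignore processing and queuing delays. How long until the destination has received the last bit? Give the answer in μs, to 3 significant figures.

Transmission delay per hop = L/R = 16000/2200000 = 7272.73 μs; 3 hops → 21818.2 μs.
Propagation delays (d/s per hop): 120000, 120000, 120000 μs; sum = 360000 μs.
End-to-end = 382000 μs.

382000 μs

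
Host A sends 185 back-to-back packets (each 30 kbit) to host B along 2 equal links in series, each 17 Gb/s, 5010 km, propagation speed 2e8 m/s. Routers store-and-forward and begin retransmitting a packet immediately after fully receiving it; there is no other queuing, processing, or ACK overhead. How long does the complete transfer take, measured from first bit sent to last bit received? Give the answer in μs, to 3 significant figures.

Per-hop transmission t_tx = L/R = 30000/17000000000 = 1.76471 μs.
Per-hop propagation t_prop = 5010000/200000000 = 25050 μs.
Pipeline fill: first packet needs 2·t_tx to clear all hops; remaining 184 packets each add one t_tx.
Total = (2+185-1)·t_tx + 2·t_prop = 186·1.76471 + 2·25050 = 50400 μs.

50400 μs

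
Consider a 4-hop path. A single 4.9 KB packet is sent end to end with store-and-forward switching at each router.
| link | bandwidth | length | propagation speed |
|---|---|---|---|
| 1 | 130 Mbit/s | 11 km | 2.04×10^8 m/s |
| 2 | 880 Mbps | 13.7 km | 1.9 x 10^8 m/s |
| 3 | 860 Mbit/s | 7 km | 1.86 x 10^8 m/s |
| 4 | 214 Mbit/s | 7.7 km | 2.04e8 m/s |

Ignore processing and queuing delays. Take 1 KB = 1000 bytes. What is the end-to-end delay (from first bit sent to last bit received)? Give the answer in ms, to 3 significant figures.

0.776 ms

L = 39200 bits.
Transmission delays (L/R per hop): 0.301538, 0.0445455, 0.0455814, 0.183178 ms; sum = 0.574843 ms.
Propagation delays (d/s per hop): 0.0539216, 0.0721053, 0.0376344, 0.0377451 ms; sum = 0.201406 ms.
End-to-end = 0.776 ms.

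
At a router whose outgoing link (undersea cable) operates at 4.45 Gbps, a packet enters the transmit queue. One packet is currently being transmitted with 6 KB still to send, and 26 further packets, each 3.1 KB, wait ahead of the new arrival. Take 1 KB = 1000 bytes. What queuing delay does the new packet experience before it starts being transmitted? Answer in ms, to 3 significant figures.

Each queued packet: L/R = 24800/4450000000 = 0.00557303 ms.
26 queued → 0.144899 ms.
Plus remaining 48000 bits of current packet: 0.0107865 ms.
Queuing delay = 0.156 ms.

0.156 ms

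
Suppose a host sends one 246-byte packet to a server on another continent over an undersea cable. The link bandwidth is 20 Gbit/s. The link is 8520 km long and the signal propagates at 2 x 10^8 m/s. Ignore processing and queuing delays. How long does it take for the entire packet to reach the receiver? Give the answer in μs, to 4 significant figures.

L = 246 × 8 = 1968 bits.
Transmission delay = L/R = 1968 / 20000000000 = 0.0984 μs.
Propagation delay = d/s = 8520000 m / 200000000 m/s = 42600 μs.
Total = 42600 μs.

42600 μs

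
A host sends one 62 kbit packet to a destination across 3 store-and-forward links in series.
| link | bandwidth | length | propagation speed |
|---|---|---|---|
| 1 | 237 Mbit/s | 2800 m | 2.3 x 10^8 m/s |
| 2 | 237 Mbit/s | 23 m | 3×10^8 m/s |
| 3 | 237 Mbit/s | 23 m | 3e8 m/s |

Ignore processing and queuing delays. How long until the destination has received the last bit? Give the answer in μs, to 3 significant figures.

797 μs

L = 62000 bits.
Transmission delay per hop = L/R = 62000/237000000 = 261.603 μs; 3 hops → 784.81 μs.
Propagation delays (d/s per hop): 12.1739, 0.0766667, 0.0766667 μs; sum = 12.3272 μs.
End-to-end = 797 μs.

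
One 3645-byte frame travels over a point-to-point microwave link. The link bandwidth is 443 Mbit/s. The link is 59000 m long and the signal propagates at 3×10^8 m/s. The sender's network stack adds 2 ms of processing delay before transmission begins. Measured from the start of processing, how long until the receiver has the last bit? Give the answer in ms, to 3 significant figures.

2.26 ms

L = 3645 × 8 = 29160 bits.
Transmission delay = L/R = 29160 / 443000000 = 0.0658239 ms.
Propagation delay = d/s = 59000 m / 300000000 m/s = 0.196667 ms.
Plus processing delay 2 ms = 2 ms.
Total = 2.26 ms.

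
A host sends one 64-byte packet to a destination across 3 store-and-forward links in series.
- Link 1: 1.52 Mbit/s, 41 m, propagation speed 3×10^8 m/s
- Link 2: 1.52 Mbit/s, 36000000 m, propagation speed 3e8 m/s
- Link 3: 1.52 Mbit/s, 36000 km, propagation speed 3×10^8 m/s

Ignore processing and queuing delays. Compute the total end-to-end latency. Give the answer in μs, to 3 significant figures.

L = 64 × 8 = 512 bits.
Transmission delay per hop = L/R = 512/1520000 = 336.842 μs; 3 hops → 1010.53 μs.
Propagation delays (d/s per hop): 0.136667, 120000, 120000 μs; sum = 240000 μs.
End-to-end = 241000 μs.

241000 μs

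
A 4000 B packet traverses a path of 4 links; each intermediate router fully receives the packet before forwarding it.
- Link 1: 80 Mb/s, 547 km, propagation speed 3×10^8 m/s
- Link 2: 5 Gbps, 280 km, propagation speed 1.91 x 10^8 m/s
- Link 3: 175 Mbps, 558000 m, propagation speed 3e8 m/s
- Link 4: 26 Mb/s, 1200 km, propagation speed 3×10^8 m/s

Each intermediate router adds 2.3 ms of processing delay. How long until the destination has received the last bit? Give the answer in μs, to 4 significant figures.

17870 μs

L = 4000 × 8 = 32000 bits.
Transmission delays (L/R per hop): 400, 6.4, 182.857, 1230.77 μs; sum = 1820.03 μs.
Propagation delays (d/s per hop): 1823.33, 1465.97, 1860, 4000 μs; sum = 9149.3 μs.
Processing at 3 router(s): 3 × 2.3 ms = 6900 μs.
End-to-end = 17870 μs.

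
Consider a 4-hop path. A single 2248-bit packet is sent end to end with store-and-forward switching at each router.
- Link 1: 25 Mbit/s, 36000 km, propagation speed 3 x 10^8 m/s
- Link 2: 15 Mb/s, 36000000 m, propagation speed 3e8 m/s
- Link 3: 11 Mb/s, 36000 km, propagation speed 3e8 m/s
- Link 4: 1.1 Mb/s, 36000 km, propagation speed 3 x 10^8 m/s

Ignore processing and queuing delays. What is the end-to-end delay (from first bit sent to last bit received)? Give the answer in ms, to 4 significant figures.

Transmission delays (L/R per hop): 0.08992, 0.149867, 0.204364, 2.04364 ms; sum = 2.48779 ms.
Propagation delays (d/s per hop): 120, 120, 120, 120 ms; sum = 480 ms.
End-to-end = 482.5 ms.

482.5 ms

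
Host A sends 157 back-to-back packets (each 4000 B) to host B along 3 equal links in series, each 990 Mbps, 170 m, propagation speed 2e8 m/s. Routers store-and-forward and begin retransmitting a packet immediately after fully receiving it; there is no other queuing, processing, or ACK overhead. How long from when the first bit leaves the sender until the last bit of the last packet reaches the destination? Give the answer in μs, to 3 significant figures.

Per-hop transmission t_tx = L/R = 32000/990000000 = 32.3232 μs.
Per-hop propagation t_prop = 170/200000000 = 0.85 μs.
Pipeline fill: first packet needs 3·t_tx to clear all hops; remaining 156 packets each add one t_tx.
Total = (3+157-1)·t_tx + 3·t_prop = 159·32.3232 + 3·0.85 = 5140 μs.

5140 μs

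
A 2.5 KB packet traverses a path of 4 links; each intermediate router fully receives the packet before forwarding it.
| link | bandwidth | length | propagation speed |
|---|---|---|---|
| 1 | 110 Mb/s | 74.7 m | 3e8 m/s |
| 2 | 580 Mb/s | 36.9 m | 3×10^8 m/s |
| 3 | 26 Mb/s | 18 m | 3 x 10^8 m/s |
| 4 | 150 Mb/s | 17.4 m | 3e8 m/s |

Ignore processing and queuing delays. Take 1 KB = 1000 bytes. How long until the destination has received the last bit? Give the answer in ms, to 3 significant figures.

L = 20000 bits.
Transmission delays (L/R per hop): 0.181818, 0.0344828, 0.769231, 0.133333 ms; sum = 1.11887 ms.
Propagation delays (d/s per hop): 0.000249, 0.000123, 6e-05, 5.8e-05 ms; sum = 0.00049 ms.
End-to-end = 1.12 ms.

1.12 ms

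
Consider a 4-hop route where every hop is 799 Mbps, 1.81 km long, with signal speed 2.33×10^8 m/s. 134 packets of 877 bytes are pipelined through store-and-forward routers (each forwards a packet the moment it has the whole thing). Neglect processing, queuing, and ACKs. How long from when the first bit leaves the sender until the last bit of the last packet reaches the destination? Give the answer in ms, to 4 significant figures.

1.234 ms

Per-hop transmission t_tx = L/R = 7016/799000000 = 0.00878098 ms.
Per-hop propagation t_prop = 1810/233000000 = 0.00776824 ms.
Pipeline fill: first packet needs 4·t_tx to clear all hops; remaining 133 packets each add one t_tx.
Total = (4+134-1)·t_tx + 4·t_prop = 137·0.00878098 + 4·0.00776824 = 1.234 ms.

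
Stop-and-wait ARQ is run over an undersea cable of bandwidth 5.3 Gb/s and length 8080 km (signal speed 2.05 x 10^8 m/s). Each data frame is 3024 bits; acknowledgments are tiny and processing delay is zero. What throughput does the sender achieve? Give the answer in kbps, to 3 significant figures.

t_tx = L/R = 3024/5300000000 = 5.70566e-07 s.
t_prop = 8080000/2.05e+08 = 0.0394146 s; RTT = 0.0788293 s.
Cycle = t_tx + RTT = 0.0788298 s.
Throughput = L / cycle = 3024 / 0.0788298 = 38.4 kbps.

38.4 kbps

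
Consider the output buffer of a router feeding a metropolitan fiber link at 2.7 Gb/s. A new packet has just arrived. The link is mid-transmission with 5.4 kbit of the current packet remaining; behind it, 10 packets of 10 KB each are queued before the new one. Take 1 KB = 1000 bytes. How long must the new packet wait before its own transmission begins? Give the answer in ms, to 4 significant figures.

0.2983 ms

Each queued packet: L/R = 80000/2700000000 = 0.0296296 ms.
10 queued → 0.296296 ms.
Plus remaining 5400 bits of current packet: 0.002 ms.
Queuing delay = 0.2983 ms.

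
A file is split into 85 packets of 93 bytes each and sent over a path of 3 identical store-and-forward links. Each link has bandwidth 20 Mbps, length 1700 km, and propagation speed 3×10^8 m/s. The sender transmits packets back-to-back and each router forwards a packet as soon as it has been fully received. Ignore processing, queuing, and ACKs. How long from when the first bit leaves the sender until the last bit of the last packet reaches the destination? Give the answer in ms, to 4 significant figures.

Per-hop transmission t_tx = L/R = 744/20000000 = 0.0372 ms.
Per-hop propagation t_prop = 1700000/300000000 = 5.66667 ms.
Pipeline fill: first packet needs 3·t_tx to clear all hops; remaining 84 packets each add one t_tx.
Total = (3+85-1)·t_tx + 3·t_prop = 87·0.0372 + 3·5.66667 = 20.24 ms.

20.24 ms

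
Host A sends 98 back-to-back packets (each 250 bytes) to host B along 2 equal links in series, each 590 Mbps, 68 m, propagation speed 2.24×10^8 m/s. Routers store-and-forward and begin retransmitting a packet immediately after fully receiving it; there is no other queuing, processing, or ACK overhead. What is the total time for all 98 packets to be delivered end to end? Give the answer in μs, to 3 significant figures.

Per-hop transmission t_tx = L/R = 2000/590000000 = 3.38983 μs.
Per-hop propagation t_prop = 68/2.24e+08 = 0.303571 μs.
Pipeline fill: first packet needs 2·t_tx to clear all hops; remaining 97 packets each add one t_tx.
Total = (2+98-1)·t_tx + 2·t_prop = 99·3.38983 + 2·0.303571 = 336 μs.

336 μs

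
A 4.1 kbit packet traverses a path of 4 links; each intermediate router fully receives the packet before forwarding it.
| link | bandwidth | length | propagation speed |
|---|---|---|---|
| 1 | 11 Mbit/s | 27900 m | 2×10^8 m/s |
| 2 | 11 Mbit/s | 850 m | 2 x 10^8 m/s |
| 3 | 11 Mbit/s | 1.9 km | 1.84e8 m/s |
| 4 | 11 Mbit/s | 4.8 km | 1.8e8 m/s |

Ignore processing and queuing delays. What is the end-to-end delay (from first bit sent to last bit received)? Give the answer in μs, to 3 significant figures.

1670 μs

L = 4100 bits.
Transmission delay per hop = L/R = 4100/11000000 = 372.727 μs; 4 hops → 1490.91 μs.
Propagation delays (d/s per hop): 139.5, 4.25, 10.3261, 26.6667 μs; sum = 180.743 μs.
End-to-end = 1670 μs.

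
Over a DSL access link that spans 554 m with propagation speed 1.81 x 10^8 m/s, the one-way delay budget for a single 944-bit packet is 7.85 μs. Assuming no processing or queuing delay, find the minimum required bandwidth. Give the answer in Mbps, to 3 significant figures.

197 Mbps

Propagation delay = 554 / 181000000 = 3.06077 μs.
Transmission budget = 7.85 − 3.06077 = 4.78923 μs.
R ≥ L / t_tx = 944 bits / 4.78923e-06 s = 197 Mbps.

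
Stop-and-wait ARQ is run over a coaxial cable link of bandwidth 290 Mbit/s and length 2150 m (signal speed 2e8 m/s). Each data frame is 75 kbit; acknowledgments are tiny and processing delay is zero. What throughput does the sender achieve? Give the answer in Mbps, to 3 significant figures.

268 Mbps

t_tx = L/R = 75000/290000000 = 0.000258621 s.
t_prop = 2150/200000000 = 1.075e-05 s; RTT = 2.15e-05 s.
Cycle = t_tx + RTT = 0.000280121 s.
Throughput = L / cycle = 75000 / 0.000280121 = 268 Mbps.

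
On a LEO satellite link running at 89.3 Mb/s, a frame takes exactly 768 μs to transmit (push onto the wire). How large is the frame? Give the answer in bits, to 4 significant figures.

68580 bits

L = R × t_tx = 89300000 b/s × 0.000768 s = 68582.4 bits.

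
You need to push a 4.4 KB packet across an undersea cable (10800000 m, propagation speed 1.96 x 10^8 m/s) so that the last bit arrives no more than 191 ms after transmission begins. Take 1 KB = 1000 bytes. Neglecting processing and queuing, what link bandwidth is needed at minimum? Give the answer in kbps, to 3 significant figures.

L = 35200 bits.
Propagation delay = 10800000 / 196000000 = 55.102 ms.
Transmission budget = 191 − 55.102 = 135.898 ms.
R ≥ L / t_tx = 35200 bits / 0.135898 s = 259 kbps.

259 kbps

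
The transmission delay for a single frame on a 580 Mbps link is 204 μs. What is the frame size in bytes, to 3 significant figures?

L = R × t_tx = 580000000 b/s × 0.000204 s = 118320 bits.
In bytes: 118320 / 8 = 14800 bytes.

14800 bytes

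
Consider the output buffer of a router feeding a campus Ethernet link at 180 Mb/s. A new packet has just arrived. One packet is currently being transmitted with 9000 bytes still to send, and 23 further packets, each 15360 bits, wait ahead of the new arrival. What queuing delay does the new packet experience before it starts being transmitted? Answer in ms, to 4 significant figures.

2.363 ms

Each queued packet: L/R = 15360/180000000 = 0.0853333 ms.
23 queued → 1.96267 ms.
Plus remaining 72000 bits of current packet: 0.4 ms.
Queuing delay = 2.363 ms.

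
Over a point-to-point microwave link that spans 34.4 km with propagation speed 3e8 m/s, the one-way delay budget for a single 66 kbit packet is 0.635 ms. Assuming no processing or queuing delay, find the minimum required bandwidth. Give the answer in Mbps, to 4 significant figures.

126.8 Mbps

Propagation delay = 34400 / 300000000 = 0.114667 ms.
Transmission budget = 0.635 − 0.114667 = 0.520333 ms.
R ≥ L / t_tx = 66000 bits / 0.000520333 s = 126.8 Mbps.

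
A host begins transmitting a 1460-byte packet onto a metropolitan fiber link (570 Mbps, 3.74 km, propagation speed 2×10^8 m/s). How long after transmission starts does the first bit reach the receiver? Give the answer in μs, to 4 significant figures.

18.70 μs

First bit experiences only propagation delay: d/s = 3740/200000000 = 18.70 μs.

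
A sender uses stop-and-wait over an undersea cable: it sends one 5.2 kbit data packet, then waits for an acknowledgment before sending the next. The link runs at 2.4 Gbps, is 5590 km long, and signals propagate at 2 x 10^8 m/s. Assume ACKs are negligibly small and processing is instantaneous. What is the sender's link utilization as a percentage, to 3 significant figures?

t_tx = L/R = 5200/2400000000 = 2.16667e-06 s.
t_prop = 5590000/200000000 = 0.02795 s; RTT = 0.0559 s.
Cycle = t_tx + RTT = 0.0559022 s.
Utilization = t_tx / cycle = 2.16667e-06/0.0559022 = 0.00388 %.

0.00388 %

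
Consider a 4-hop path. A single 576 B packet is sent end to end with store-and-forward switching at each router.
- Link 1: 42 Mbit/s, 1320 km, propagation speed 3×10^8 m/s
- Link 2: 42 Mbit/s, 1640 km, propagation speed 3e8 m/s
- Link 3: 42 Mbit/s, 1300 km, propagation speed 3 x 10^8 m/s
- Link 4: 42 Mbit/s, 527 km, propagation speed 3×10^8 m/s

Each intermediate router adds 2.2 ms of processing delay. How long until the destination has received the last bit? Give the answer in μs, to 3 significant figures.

L = 576 × 8 = 4608 bits.
Transmission delay per hop = L/R = 4608/42000000 = 109.714 μs; 4 hops → 438.857 μs.
Propagation delays (d/s per hop): 4400, 5466.67, 4333.33, 1756.67 μs; sum = 15956.7 μs.
Processing at 3 router(s): 3 × 2.2 ms = 6600 μs.
End-to-end = 23000 μs.

23000 μs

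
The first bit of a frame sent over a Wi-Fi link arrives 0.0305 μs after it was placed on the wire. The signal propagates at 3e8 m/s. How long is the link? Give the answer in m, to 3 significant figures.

d = s × t_prop = 300000000 × 3.05e-08 = 9.15 m.

9.15 m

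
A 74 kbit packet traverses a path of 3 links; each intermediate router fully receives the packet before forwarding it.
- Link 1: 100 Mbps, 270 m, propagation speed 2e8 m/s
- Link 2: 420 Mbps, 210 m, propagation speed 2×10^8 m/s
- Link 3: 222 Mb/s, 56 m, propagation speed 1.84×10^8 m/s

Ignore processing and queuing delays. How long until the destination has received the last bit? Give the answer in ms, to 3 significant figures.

L = 74000 bits.
Transmission delays (L/R per hop): 0.74, 0.17619, 0.333333 ms; sum = 1.24952 ms.
Propagation delays (d/s per hop): 0.00135, 0.00105, 0.000304348 ms; sum = 0.00270435 ms.
End-to-end = 1.25 ms.

1.25 ms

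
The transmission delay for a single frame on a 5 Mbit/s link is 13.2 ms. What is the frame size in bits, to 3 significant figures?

66000 bits

L = R × t_tx = 5000000 b/s × 0.0132 s = 66000 bits.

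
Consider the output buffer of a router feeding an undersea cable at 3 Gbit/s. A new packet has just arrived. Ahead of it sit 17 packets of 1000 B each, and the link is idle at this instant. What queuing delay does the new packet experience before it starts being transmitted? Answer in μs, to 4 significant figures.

Each queued packet: L/R = 8000/3000000000 = 2.66667 μs.
17 queued → 45.3333 μs.
Queuing delay = 45.33 μs.

45.33 μs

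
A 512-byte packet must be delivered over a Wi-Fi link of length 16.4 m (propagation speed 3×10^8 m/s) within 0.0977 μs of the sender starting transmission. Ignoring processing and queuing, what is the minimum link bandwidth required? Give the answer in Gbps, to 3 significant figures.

95.2 Gbps

L = 4096 bits.
Propagation delay = 16.4 / 300000000 = 0.0546667 μs.
Transmission budget = 0.0977 − 0.0546667 = 0.0430333 μs.
R ≥ L / t_tx = 4096 bits / 4.30333e-08 s = 95.2 Gbps.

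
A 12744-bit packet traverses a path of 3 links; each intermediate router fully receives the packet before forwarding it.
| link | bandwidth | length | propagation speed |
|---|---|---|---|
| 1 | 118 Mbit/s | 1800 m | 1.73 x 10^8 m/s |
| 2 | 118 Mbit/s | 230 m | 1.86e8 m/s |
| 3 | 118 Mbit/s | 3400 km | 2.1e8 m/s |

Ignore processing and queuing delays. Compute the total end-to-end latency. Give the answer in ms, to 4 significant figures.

Transmission delay per hop = L/R = 12744/118000000 = 0.108 ms; 3 hops → 0.324 ms.
Propagation delays (d/s per hop): 0.0104046, 0.00123656, 16.1905 ms; sum = 16.2021 ms.
End-to-end = 16.53 ms.

16.53 ms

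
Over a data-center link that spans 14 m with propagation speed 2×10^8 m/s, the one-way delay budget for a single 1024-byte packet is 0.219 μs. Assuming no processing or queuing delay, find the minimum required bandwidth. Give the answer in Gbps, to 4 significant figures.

54.98 Gbps

L = 8192 bits.
Propagation delay = 14 / 200000000 = 0.07 μs.
Transmission budget = 0.219 − 0.07 = 0.149 μs.
R ≥ L / t_tx = 8192 bits / 1.49e-07 s = 54.98 Gbps.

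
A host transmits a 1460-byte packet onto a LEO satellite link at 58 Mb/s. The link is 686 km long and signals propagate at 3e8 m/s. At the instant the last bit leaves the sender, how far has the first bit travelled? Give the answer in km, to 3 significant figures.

60.4 km

t_tx = L/R = 11680/58000000 = 0.000201379 s.
Distance = s × t_tx = 300000000 × 0.000201379 = 60.4 km.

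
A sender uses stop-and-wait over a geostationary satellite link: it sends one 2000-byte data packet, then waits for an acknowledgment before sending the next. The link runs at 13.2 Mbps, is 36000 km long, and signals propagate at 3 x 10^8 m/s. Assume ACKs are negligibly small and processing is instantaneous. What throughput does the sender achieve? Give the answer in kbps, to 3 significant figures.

66.3 kbps

t_tx = L/R = 16000/13200000 = 0.00121212 s.
t_prop = 36000000/300000000 = 0.12 s; RTT = 0.24 s.
Cycle = t_tx + RTT = 0.241212 s.
Throughput = L / cycle = 16000 / 0.241212 = 66.3 kbps.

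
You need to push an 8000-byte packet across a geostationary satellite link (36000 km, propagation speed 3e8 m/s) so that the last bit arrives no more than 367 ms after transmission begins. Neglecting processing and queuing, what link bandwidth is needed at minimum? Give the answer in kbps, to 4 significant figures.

259.1 kbps

L = 64000 bits.
Propagation delay = 36000000 / 300000000 = 120 ms.
Transmission budget = 367 − 120 = 247 ms.
R ≥ L / t_tx = 64000 bits / 0.247 s = 259.1 kbps.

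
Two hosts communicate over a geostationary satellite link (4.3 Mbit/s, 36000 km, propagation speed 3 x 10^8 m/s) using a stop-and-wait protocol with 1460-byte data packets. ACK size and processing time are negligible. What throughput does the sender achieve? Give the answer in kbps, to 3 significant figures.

48.1 kbps

t_tx = L/R = 11680/4300000 = 0.00271628 s.
t_prop = 36000000/300000000 = 0.12 s; RTT = 0.24 s.
Cycle = t_tx + RTT = 0.242716 s.
Throughput = L / cycle = 11680 / 0.242716 = 48.1 kbps.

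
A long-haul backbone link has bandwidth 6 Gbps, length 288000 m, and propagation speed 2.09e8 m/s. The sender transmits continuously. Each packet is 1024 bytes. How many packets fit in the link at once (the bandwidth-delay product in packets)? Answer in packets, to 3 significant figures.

1010 packets

Propagation delay = 288000 / 209000000 = 0.00137799 s.
BDP = R × t_prop = 6000000000 × 0.00137799 = 8267940 bits.
In packets of 8192 bits: 1010 packets.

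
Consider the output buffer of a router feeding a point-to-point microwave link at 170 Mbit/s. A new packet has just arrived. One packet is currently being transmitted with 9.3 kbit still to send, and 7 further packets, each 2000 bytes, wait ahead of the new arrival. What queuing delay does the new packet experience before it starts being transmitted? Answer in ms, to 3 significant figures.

0.714 ms

Each queued packet: L/R = 16000/170000000 = 0.0941176 ms.
7 queued → 0.658824 ms.
Plus remaining 9300 bits of current packet: 0.0547059 ms.
Queuing delay = 0.714 ms.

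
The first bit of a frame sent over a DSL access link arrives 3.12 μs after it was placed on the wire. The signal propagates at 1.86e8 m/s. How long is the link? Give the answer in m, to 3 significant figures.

580 m

d = s × t_prop = 186000000 × 3.12e-06 = 580 m.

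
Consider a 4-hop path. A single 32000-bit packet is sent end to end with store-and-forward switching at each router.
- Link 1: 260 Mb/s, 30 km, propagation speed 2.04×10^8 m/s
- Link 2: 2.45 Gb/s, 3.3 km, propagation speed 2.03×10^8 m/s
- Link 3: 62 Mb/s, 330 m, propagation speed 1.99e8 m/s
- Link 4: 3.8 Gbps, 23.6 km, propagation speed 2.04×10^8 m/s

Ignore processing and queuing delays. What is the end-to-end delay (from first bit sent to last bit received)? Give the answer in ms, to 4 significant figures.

0.9413 ms

Transmission delays (L/R per hop): 0.123077, 0.0130612, 0.516129, 0.00842105 ms; sum = 0.660688 ms.
Propagation delays (d/s per hop): 0.147059, 0.0162562, 0.00165829, 0.115686 ms; sum = 0.28066 ms.
End-to-end = 0.9413 ms.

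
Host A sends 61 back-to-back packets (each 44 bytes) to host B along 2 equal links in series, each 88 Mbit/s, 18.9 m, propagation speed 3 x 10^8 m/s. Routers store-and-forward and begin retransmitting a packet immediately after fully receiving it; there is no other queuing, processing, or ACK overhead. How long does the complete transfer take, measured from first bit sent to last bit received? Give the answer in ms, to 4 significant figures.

Per-hop transmission t_tx = L/R = 352/88000000 = 0.004 ms.
Per-hop propagation t_prop = 18.9/300000000 = 6.3e-05 ms.
Pipeline fill: first packet needs 2·t_tx to clear all hops; remaining 60 packets each add one t_tx.
Total = (2+61-1)·t_tx + 2·t_prop = 62·0.004 + 2·6.3e-05 = 0.2481 ms.

0.2481 ms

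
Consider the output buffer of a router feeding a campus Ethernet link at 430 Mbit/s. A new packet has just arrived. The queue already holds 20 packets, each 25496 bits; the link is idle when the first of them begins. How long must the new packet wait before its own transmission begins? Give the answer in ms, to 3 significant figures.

Each queued packet: L/R = 25496/430000000 = 0.059293 ms.
20 queued → 1.18586 ms.
Queuing delay = 1.19 ms.

1.19 ms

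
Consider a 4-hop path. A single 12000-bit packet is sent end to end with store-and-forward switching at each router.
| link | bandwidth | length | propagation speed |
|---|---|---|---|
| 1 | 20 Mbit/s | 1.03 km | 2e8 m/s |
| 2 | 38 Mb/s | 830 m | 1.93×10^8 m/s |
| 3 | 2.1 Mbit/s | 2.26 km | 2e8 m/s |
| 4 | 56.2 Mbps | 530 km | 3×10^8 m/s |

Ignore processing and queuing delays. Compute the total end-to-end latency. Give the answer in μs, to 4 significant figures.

8631 μs

Transmission delays (L/R per hop): 600, 315.789, 5714.29, 213.523 μs; sum = 6843.6 μs.
Propagation delays (d/s per hop): 5.15, 4.30052, 11.3, 1766.67 μs; sum = 1787.42 μs.
End-to-end = 8631 μs.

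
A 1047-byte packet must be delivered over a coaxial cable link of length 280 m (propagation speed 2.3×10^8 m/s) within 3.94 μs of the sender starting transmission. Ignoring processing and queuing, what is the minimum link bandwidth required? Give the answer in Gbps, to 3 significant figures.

3.08 Gbps

L = 8376 bits.
Propagation delay = 280 / 2.3e+08 = 1.21739 μs.
Transmission budget = 3.94 − 1.21739 = 2.72261 μs.
R ≥ L / t_tx = 8376 bits / 2.72261e-06 s = 3.08 Gbps.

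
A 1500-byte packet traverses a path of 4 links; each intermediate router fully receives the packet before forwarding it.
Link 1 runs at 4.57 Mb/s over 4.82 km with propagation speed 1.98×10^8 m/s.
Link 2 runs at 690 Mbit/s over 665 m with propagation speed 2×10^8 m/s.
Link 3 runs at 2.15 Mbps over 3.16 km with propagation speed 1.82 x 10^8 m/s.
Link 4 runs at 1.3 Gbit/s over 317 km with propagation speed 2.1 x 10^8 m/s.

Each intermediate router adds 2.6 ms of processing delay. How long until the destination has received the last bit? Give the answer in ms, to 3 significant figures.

L = 1500 × 8 = 12000 bits.
Transmission delays (L/R per hop): 2.62582, 0.0173913, 5.5814, 0.00923077 ms; sum = 8.23384 ms.
Propagation delays (d/s per hop): 0.0243434, 0.003325, 0.0173626, 1.50952 ms; sum = 1.55455 ms.
Processing at 3 router(s): 3 × 2.6 ms = 7.8 ms.
End-to-end = 17.6 ms.

17.6 ms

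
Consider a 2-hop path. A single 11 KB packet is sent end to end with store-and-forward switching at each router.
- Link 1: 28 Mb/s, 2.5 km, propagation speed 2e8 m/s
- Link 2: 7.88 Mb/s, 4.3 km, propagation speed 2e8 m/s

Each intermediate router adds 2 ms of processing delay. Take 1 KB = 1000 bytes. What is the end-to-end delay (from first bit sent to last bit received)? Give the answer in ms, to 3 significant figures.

16.3 ms

L = 88000 bits.
Transmission delays (L/R per hop): 3.14286, 11.1675 ms; sum = 14.3104 ms.
Propagation delays (d/s per hop): 0.0125, 0.0215 ms; sum = 0.034 ms.
Processing at 1 router(s): 1 × 2 ms = 2 ms.
End-to-end = 16.3 ms.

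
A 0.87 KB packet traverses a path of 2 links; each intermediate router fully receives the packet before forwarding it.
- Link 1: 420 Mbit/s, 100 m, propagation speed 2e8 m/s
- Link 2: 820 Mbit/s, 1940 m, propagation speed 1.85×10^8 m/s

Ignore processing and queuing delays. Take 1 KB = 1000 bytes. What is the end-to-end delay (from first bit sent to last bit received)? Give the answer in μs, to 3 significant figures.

L = 6960 bits.
Transmission delays (L/R per hop): 16.5714, 8.4878 μs; sum = 25.0592 μs.
Propagation delays (d/s per hop): 0.5, 10.4865 μs; sum = 10.9865 μs.
End-to-end = 36.0 μs.

36.0 μs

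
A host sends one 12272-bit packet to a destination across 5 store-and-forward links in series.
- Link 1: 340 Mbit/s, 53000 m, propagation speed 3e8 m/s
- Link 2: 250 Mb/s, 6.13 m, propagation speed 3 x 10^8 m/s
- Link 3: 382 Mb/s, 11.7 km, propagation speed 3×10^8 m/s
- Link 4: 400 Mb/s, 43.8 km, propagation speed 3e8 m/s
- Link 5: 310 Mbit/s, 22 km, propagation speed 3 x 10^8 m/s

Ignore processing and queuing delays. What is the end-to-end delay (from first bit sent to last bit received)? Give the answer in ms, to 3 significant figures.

0.623 ms

Transmission delays (L/R per hop): 0.0360941, 0.049088, 0.0321257, 0.03068, 0.0395871 ms; sum = 0.187575 ms.
Propagation delays (d/s per hop): 0.176667, 2.04333e-05, 0.039, 0.146, 0.0733333 ms; sum = 0.43502 ms.
End-to-end = 0.623 ms.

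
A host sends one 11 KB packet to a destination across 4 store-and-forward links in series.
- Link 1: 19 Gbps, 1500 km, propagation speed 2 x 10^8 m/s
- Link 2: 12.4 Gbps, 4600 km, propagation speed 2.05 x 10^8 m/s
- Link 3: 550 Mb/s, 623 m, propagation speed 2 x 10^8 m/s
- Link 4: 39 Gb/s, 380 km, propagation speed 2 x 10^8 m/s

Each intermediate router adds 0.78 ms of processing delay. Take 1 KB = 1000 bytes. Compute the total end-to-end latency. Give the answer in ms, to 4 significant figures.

L = 88000 bits.
Transmission delays (L/R per hop): 0.00463158, 0.00709677, 0.16, 0.00225641 ms; sum = 0.173985 ms.
Propagation delays (d/s per hop): 7.5, 22.439, 0.003115, 1.9 ms; sum = 31.8421 ms.
Processing at 3 router(s): 3 × 0.78 ms = 2.34 ms.
End-to-end = 34.36 ms.

34.36 ms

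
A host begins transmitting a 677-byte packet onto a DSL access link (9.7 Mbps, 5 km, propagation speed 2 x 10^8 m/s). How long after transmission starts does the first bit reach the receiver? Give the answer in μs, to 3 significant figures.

First bit experiences only propagation delay: d/s = 5000/200000000 = 25.0 μs.

25.0 μs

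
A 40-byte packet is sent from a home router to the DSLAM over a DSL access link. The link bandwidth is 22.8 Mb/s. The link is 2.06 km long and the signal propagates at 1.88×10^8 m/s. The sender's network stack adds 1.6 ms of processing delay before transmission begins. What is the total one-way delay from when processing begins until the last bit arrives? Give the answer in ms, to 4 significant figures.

L = 40 × 8 = 320 bits.
Transmission delay = L/R = 320 / 22800000 = 0.0140351 ms.
Propagation delay = d/s = 2060 m / 188000000 m/s = 0.0109574 ms.
Plus processing delay 1.6 ms = 1.6 ms.
Total = 1.625 ms.

1.625 ms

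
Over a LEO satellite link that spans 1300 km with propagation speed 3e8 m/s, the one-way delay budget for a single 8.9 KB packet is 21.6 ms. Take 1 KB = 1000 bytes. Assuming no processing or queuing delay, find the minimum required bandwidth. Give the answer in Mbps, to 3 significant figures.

4.12 Mbps

L = 71200 bits.
Propagation delay = 1300000 / 300000000 = 4.33333 ms.
Transmission budget = 21.6 − 4.33333 = 17.2667 ms.
R ≥ L / t_tx = 71200 bits / 0.0172667 s = 4.12 Mbps.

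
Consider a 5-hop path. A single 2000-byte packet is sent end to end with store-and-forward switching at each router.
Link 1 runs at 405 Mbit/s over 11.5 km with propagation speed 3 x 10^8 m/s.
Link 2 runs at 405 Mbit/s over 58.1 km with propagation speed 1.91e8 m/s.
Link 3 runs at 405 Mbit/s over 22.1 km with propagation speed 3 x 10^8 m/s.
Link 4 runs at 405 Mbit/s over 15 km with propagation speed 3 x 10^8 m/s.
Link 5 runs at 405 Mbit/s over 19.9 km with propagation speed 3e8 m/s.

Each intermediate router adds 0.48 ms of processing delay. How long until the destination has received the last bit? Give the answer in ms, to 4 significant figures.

2.650 ms

L = 2000 × 8 = 16000 bits.
Transmission delay per hop = L/R = 16000/405000000 = 0.0395062 ms; 5 hops → 0.197531 ms.
Propagation delays (d/s per hop): 0.0383333, 0.304188, 0.0736667, 0.05, 0.0663333 ms; sum = 0.532522 ms.
Processing at 4 router(s): 4 × 0.48 ms = 1.92 ms.
End-to-end = 2.650 ms.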